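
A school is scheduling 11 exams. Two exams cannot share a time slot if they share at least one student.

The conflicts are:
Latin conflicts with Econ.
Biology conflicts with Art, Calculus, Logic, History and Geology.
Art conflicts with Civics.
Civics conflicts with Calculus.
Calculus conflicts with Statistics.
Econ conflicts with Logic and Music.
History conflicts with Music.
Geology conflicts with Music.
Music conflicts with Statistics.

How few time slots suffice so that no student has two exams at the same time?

The cycle Geology-Biology-Calculus-Statistics-Music-Geology has odd length 5, so it cannot be 2-colored; at least 3 time slots are needed.
3 time slots suffice: time slot 1 → {Latin, Biology, Civics, Music}; time slot 2 → {Art, Calculus, Econ, History, Geology}; time slot 3 → {Logic, Statistics}. Every pair that conflicts lands in different time slots.

3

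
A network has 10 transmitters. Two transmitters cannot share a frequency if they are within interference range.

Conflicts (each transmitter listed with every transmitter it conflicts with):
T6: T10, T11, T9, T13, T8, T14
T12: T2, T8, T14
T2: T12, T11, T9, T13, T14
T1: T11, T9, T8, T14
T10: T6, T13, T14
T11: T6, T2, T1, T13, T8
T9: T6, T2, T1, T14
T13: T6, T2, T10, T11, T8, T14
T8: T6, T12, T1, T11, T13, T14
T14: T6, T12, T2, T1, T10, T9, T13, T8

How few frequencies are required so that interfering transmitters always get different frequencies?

4

T6, T10, T13, T14 are mutually in conflict, so at least 4 frequencies are needed.
4 frequencies suffice: T6=3, T12=3, T2=2, T1=3, T10=2, T11=1, T9=4, T13=4, T8=2, T14=1. No two conflicting transmitters share a frequency.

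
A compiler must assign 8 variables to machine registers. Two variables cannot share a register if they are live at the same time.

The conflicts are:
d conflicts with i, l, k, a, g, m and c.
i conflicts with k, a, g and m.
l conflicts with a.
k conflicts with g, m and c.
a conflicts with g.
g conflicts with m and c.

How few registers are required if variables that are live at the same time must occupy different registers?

d, i, k, g, m all conflict with each other, so at least 5 registers are needed.
5 registers suffice: register 1 → {d}; register 2 → {l, g}; register 3 → {i, c}; register 4 → {k, a}; register 5 → {m}. Every pair that conflicts lands in different registers.

5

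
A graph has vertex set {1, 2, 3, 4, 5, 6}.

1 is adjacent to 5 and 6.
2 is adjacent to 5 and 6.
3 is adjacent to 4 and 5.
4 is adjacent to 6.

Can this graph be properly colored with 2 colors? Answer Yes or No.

No

The cycle 2-6-4-3-5-2 has odd length 5, so it cannot be 2-colored; at least 3 colors are needed.
So 2 colors are not enough.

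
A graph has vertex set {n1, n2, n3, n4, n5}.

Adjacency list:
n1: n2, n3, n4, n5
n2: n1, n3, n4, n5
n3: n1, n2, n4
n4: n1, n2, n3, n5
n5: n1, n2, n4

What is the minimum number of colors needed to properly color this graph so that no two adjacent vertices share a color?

n1, n2, n4, n5 form a clique, so at least 4 colors are needed.
4 colors suffice: color R → {n4}; color B → {n1}; color G → {n2}; color Y → {n3, n5}. No two adjacent vertices share a color.

4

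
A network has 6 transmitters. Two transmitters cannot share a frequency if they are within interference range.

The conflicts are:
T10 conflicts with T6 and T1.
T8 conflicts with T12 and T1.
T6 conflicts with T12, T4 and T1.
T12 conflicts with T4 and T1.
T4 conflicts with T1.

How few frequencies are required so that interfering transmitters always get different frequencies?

4

T6, T12, T4, T1 all conflict with each other, so at least 4 frequencies are needed.
A valid assignment using 4 frequencies: T10=3, T8=2, T6=2, T12=3, T4=4, T1=1. No two conflicting transmitters share a frequency.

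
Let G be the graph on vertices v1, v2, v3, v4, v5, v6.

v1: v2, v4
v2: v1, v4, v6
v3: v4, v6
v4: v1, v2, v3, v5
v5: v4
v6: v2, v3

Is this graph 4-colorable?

Yes

The chromatic number is 3. v1, v2, v4 are pairwise adjacent, so at least 3 colors are needed.
3 colors suffice: v1=3, v2=2, v3=2, v4=1, v5=2, v6=1.
Since 4 ≥ 3, a proper 4-coloring certainly exists.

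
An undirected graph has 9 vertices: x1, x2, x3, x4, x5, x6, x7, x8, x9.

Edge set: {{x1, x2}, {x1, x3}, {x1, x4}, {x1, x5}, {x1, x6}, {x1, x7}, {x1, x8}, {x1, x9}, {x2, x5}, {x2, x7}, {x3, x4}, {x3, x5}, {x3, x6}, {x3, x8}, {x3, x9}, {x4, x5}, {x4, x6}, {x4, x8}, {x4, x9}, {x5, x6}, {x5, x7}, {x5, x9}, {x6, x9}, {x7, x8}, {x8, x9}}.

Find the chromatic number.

x1, x3, x4, x5, x6, x9 form a clique, so at least 6 colors are needed.
6 colors suffice: color 1 → {x1}; color 2 → {x5, x8}; color 3 → {x3, x7}; color 4 → {x2, x9}; color 5 → {x4}; color 6 → {x6}. No two adjacent vertices share a color.

6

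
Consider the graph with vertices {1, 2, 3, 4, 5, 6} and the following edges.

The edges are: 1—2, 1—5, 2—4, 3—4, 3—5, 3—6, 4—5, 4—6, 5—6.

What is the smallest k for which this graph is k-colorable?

4

3, 4, 5, 6 are pairwise adjacent (a clique of size 4), so at least 4 colors are needed.
A valid assignment using 4 colors: 1=red, 2=blue, 3=yellow, 4=red, 5=blue, 6=green. No two adjacent vertices share a color.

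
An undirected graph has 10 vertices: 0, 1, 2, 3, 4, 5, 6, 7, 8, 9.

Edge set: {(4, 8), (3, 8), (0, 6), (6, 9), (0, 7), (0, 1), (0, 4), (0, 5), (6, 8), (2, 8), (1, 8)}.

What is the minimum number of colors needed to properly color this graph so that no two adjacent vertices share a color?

4 and 8 are adjacent, so at least 2 colors are needed.
2 colors suffice: color a → {0, 8, 9}; color b → {1, 2, 3, 4, 5, 6, 7}. Each edge has distinct colors on its endpoints.

2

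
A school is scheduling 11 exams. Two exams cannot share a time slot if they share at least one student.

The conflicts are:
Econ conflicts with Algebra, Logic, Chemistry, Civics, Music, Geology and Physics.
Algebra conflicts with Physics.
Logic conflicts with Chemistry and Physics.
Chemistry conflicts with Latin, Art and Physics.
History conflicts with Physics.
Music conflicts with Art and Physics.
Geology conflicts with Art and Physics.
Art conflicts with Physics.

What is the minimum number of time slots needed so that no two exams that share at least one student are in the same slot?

4

Econ, Logic, Chemistry, Physics pairwise conflict, so at least 4 time slots are needed.
4 time slots suffice: Econ=2, Algebra=3, Logic=4, Chemistry=3, History=2, Civics=1, Latin=1, Music=3, Geology=3, Art=2, Physics=1. No two conflicting exams share a time slot.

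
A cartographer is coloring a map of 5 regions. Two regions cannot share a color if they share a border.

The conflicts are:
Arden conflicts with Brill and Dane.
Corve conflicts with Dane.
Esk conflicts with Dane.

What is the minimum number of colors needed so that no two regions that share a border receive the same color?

2

Arden and Brill conflict, so at least 2 colors are needed.
2 colors suffice: color 1 → {Brill, Dane}; color 2 → {Arden, Corve, Esk}. No two conflicting regions share a color.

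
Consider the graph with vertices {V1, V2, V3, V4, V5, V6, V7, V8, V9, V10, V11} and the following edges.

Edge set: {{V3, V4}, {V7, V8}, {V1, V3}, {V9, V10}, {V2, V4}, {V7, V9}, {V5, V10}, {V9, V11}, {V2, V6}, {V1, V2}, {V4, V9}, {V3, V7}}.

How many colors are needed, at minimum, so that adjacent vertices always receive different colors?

2

V7 and V8 are adjacent, so at least 2 colors are needed.
2 colors suffice: color 1 → {V2, V3, V5, V8, V9}; color 2 → {V1, V4, V6, V7, V10, V11}. Each edge has distinct colors on its endpoints.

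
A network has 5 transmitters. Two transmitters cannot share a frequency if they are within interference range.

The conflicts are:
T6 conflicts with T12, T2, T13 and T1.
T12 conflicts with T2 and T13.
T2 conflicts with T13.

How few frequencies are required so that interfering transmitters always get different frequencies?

T6, T12, T2, T13 pairwise conflict, so at least 4 frequencies are needed.
4 frequencies suffice: frequency 1 → {T6}; frequency 2 → {T13, T1}; frequency 3 → {T2}; frequency 4 → {T12}. Each listed conflict is separated.

4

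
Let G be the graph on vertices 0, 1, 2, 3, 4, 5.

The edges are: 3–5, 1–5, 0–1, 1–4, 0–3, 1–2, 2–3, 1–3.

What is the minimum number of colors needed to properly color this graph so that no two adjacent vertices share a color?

3

1, 3, 5 form a triangle, so at least 3 colors are needed.
A valid assignment using 3 colors: 0=green, 1=red, 2=green, 3=blue, 4=blue, 5=green. Every edge joins two different colors.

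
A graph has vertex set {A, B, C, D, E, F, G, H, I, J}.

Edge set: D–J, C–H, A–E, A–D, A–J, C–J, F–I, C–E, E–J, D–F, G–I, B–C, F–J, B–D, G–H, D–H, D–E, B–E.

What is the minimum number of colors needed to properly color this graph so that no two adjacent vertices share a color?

4

A, D, E, J are pairwise adjacent (a clique of size 4), so at least 4 colors are needed.
One proper 4-coloring: A=yellow, B=green, C=red, D=red, E=blue, F=blue, G=red, H=blue, I=green, J=green. No two adjacent vertices share a color.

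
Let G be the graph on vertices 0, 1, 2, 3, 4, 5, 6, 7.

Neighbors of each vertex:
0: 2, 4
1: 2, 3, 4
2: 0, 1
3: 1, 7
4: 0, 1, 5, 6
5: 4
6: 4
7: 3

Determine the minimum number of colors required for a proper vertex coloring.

0 and 2 are adjacent, so at least 2 colors are needed.
One proper 2-coloring: 0=b, 1=b, 2=a, 3=a, 4=a, 5=b, 6=b, 7=b. Each edge has distinct colors on its endpoints.

2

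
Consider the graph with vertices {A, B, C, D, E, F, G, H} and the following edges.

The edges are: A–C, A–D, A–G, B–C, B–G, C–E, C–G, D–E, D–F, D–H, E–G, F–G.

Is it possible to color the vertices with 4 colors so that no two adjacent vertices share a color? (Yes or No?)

The chromatic number is 3. A, C, G are mutually adjacent, so at least 3 colors are needed.
3 colors suffice: color 1 → {D, G}; color 2 → {C, F, H}; color 3 → {A, B, E}.
Since 4 ≥ 3, a proper 4-coloring certainly exists.

Yes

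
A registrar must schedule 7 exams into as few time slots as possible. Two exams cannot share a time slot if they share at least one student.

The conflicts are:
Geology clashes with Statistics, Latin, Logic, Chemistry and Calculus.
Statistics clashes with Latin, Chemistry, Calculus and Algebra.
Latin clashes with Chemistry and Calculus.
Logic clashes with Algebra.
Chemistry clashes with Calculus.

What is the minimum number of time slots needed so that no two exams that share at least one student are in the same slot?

Geology, Statistics, Latin, Chemistry, Calculus are mutually in conflict, so at least 5 time slots are needed.
Using 5 time slots: Geology=2, Statistics=1, Latin=4, Logic=1, Chemistry=5, Calculus=3, Algebra=2. Every pair that conflicts lands in different time slots.

5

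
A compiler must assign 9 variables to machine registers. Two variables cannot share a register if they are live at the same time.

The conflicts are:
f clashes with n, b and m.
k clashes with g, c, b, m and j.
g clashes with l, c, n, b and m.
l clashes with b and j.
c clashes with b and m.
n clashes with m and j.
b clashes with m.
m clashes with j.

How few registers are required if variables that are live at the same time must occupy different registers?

5

k, g, c, b, m are mutually in conflict, so at least 5 registers are needed.
A valid assignment using 5 registers: f=3, k=4, g=3, l=1, c=5, n=4, b=2, m=1, j=2. No two conflicting variables share a register.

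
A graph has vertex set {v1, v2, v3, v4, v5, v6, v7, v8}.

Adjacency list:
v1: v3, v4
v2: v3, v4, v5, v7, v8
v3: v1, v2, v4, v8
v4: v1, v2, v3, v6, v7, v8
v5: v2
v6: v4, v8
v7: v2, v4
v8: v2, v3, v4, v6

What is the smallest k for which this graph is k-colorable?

4

v2, v3, v4, v8 are mutually adjacent (a clique of size 4), so at least 4 colors are needed.
One proper 4-coloring: v1=2, v2=2, v3=4, v4=1, v5=1, v6=2, v7=3, v8=3. No two adjacent vertices share a color.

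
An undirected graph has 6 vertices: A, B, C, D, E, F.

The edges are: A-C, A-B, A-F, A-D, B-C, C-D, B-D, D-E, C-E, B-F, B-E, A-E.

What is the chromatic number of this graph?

A, B, C, D, E are mutually adjacent (a clique of size 5), so at least 5 colors are needed.
5 colors suffice: A=2, B=1, C=4, D=3, E=5, F=3. Each edge has distinct colors on its endpoints.

5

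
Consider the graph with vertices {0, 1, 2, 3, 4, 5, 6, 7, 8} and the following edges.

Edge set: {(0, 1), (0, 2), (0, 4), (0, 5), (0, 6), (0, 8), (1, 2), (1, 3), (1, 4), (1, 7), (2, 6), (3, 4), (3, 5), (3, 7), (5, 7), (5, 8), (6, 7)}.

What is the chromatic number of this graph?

3

0, 5, 8 are pairwise adjacent, so at least 3 colors are needed.
3 colors suffice: color red → {0, 3}; color blue → {1, 5, 6}; color green → {2, 4, 7, 8}. Each edge has distinct colors on its endpoints.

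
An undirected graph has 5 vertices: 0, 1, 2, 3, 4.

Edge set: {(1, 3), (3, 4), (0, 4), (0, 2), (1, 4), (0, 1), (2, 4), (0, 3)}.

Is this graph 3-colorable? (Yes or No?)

0, 1, 3, 4 form a clique, so at least 4 colors are needed.
So 3 colors are not enough.

No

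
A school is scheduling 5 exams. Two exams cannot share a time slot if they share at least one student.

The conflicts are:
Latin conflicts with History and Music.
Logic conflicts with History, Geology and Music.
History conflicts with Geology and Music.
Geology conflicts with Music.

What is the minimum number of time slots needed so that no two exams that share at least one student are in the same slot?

4

Logic, History, Geology, Music pairwise conflict, so at least 4 time slots are needed.
4 time slots suffice: time slot 1 → {Music}; time slot 2 → {History}; time slot 3 → {Latin, Geology}; time slot 4 → {Logic}. Each listed conflict is separated.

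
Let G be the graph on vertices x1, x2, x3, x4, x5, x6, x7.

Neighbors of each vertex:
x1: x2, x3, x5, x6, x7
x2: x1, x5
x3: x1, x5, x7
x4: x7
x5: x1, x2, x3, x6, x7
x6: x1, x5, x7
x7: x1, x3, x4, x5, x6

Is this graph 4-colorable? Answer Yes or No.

Yes

The chromatic number is 4. x1, x3, x5, x7 are mutually adjacent (a clique of size 4), so at least 4 colors are needed.
4 colors suffice: color red → {x2, x7}; color blue → {x1, x4}; color green → {x5}; color yellow → {x3, x6}.
That is already a proper 4-coloring.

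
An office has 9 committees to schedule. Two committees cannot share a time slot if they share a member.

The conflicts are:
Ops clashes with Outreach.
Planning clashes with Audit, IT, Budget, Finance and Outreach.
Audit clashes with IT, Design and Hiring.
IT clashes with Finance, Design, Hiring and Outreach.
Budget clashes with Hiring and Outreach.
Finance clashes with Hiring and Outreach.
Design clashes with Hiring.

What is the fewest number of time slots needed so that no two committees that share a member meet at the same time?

Audit, IT, Design, Hiring are mutually in conflict, so at least 4 time slots are needed.
A valid assignment using 4 time slots: Ops=1, Planning=2, Audit=3, IT=1, Budget=1, Finance=4, Design=4, Hiring=2, Outreach=3. No two conflicting committees share a time slot.

4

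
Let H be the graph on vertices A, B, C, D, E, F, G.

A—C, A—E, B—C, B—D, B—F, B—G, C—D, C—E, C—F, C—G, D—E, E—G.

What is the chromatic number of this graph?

B, C, G are pairwise adjacent, so at least 3 colors are needed.
3 colors suffice: color red → {C}; color blue → {B, E}; color green → {A, D, F, G}. Every edge joins two different colors.

3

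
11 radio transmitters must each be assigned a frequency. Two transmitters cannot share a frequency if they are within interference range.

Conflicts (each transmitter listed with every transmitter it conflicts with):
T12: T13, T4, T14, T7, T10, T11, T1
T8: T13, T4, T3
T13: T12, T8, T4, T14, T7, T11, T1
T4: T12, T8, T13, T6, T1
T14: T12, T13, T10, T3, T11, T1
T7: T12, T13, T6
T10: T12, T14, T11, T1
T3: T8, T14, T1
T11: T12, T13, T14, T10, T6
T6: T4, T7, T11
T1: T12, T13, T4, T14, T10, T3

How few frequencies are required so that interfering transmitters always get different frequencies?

4

T12, T14, T10, T11 are mutually in conflict, so at least 4 frequencies are needed.
4 frequencies suffice: frequency 1 → {T12, T8, T6}; frequency 2 → {T13, T10, T3}; frequency 3 → {T4, T14, T7}; frequency 4 → {T11, T1}. No two conflicting transmitters share a frequency.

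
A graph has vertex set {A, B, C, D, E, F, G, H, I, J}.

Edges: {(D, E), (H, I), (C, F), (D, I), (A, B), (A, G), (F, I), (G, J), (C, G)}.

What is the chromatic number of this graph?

F and I are adjacent, so at least 2 colors are needed.
2 colors suffice: color 1 → {A, C, E, I, J}; color 2 → {B, D, F, G, H}. Each edge has distinct colors on its endpoints.

2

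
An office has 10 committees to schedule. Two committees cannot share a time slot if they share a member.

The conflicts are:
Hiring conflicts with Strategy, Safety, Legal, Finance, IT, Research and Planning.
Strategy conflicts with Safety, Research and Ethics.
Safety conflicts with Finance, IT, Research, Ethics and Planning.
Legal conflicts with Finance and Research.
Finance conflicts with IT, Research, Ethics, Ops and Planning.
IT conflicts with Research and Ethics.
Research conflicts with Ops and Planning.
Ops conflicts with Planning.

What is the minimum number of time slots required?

Hiring, Safety, Finance, IT, Research pairwise conflict, so at least 5 time slots are needed.
5 time slots suffice: time slot 1 → {Research, Ethics}; time slot 2 → {Strategy, Finance}; time slot 3 → {Safety, Legal, Ops}; time slot 4 → {Hiring}; time slot 5 → {IT, Planning}. Every pair that conflicts lands in different time slots.

5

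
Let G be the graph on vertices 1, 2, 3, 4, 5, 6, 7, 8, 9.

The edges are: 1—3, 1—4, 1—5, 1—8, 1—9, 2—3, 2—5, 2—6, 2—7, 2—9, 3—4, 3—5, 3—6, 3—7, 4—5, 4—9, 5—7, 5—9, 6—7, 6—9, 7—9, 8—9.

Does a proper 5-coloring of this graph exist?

The chromatic number is 4. 1, 4, 5, 9 form a clique, so at least 4 colors are needed.
4 colors suffice: color a → {3, 9}; color b → {5, 6, 8}; color c → {1, 7}; color d → {2, 4}.
Since 5 ≥ 4, a proper 5-coloring certainly exists.

Yes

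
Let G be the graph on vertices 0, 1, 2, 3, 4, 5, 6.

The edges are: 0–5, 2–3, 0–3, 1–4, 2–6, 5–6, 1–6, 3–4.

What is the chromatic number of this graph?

The cycle 2-3-0-5-6-2 has odd length 5, so it cannot be 2-colored; at least 3 colors are needed.
A valid assignment using 3 colors: 0=blue, 1=green, 2=blue, 3=red, 4=blue, 5=green, 6=red. Each edge has distinct colors on its endpoints.

3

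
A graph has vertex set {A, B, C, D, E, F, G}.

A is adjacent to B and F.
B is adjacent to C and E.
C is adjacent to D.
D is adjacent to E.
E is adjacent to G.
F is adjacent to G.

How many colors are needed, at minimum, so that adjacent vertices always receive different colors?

3

The cycle F-G-E-B-A-F has odd length 5, so it cannot be 2-colored; at least 3 colors are needed.
A valid assignment using 3 colors: A=1, B=2, C=1, D=2, E=1, F=3, G=2. No two adjacent vertices share a color.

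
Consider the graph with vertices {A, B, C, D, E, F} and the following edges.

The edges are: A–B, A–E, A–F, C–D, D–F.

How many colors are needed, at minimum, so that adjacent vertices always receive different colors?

A and B are adjacent, so at least 2 colors are needed.
One proper 2-coloring: A=1, B=2, C=2, D=1, E=2, F=2. No two adjacent vertices share a color.

2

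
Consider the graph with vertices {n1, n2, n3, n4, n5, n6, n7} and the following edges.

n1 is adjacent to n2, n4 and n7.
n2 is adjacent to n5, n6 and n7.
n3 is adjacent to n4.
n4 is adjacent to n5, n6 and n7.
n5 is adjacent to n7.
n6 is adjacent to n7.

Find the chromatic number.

3

n2, n6, n7 are pairwise adjacent, so at least 3 colors are needed.
3 colors suffice: n1=G, n2=B, n3=R, n4=B, n5=G, n6=G, n7=R. Every edge joins two different colors.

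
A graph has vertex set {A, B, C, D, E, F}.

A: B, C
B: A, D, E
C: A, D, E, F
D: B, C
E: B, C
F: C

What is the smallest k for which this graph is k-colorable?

2

C and E are adjacent, so at least 2 colors are needed.
2 colors suffice: color 1 → {B, C}; color 2 → {A, D, E, F}. Each edge has distinct colors on its endpoints.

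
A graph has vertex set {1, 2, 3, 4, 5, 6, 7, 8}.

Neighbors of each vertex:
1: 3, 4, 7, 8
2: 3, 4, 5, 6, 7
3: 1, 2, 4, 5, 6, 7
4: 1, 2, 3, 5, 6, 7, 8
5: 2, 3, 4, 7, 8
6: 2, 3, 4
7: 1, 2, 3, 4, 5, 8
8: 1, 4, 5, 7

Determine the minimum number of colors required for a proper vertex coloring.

2, 3, 4, 5, 7 are mutually adjacent (a clique of size 5), so at least 5 colors are needed.
5 colors suffice: color a → {4}; color b → {3, 8}; color c → {6, 7}; color d → {1, 2}; color e → {5}. No two adjacent vertices share a color.

5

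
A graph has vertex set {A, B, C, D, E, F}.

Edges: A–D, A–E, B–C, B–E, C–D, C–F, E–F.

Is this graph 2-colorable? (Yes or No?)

No

The cycle C-F-E-A-D-C has odd length 5, so it cannot be 2-colored; at least 3 colors are needed.
So 2 colors are not enough.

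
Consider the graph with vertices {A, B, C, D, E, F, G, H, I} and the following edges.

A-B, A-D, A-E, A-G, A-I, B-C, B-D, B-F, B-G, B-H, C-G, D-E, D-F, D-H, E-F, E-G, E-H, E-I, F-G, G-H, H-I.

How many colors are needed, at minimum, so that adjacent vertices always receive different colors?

3

B, F, G are pairwise adjacent, so at least 3 colors are needed.
3 colors suffice: color red → {D, G, I}; color blue → {B, E}; color green → {A, C, F, H}. No two adjacent vertices share a color.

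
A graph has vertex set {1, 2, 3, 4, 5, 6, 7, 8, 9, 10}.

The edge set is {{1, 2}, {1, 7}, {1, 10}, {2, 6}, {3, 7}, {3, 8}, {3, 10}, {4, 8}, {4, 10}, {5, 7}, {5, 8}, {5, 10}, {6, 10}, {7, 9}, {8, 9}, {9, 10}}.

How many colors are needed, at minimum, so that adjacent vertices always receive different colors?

8 and 9 are adjacent, so at least 2 colors are needed.
2 colors suffice: color a → {2, 7, 8, 10}; color b → {1, 3, 4, 5, 6, 9}. No two adjacent vertices share a color.

2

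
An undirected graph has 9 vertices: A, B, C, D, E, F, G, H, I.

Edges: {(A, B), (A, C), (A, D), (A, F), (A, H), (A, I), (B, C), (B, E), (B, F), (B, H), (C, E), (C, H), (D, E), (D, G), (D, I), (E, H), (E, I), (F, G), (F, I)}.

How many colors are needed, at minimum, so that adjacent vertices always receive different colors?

A, B, C, H are mutually adjacent (a clique of size 4), so at least 4 colors are needed.
4 colors suffice: color red → {A, E, G}; color blue → {B, I}; color green → {D, F, H}; color yellow → {C}. No two adjacent vertices share a color.

4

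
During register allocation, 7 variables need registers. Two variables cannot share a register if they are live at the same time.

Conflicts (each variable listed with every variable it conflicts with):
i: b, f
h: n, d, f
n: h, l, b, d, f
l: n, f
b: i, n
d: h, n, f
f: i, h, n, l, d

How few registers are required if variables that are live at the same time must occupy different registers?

h, n, d, f all conflict with each other, so at least 4 registers are needed.
4 registers suffice: register 1 → {b, f}; register 2 → {i, n}; register 3 → {l, d}; register 4 → {h}. Every pair that conflicts lands in different registers.

4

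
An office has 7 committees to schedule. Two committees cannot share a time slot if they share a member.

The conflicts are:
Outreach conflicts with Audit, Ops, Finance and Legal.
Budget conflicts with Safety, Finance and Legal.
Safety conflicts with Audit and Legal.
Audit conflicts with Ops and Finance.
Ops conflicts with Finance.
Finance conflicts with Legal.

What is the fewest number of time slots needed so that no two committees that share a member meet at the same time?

4

Outreach, Audit, Ops, Finance all conflict with each other, so at least 4 time slots are needed.
4 time slots suffice: time slot 1 → {Safety, Finance}; time slot 2 → {Audit, Legal}; time slot 3 → {Outreach, Budget}; time slot 4 → {Ops}. No two conflicting committees share a time slot.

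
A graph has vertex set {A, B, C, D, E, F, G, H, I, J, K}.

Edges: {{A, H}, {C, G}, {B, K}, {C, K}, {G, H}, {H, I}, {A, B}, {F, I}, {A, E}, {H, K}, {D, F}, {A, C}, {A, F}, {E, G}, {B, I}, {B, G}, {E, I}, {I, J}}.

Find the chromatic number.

2

H and I are adjacent, so at least 2 colors are needed.
2 colors suffice: color red → {A, D, G, I, K}; color blue → {B, C, E, F, H, J}. Each edge has distinct colors on its endpoints.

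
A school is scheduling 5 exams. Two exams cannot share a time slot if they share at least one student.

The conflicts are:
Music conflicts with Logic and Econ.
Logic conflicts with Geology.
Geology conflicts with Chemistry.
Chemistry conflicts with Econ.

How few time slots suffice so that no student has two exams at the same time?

3

The cycle Geology-Logic-Music-Econ-Chemistry-Geology has odd length 5, so it cannot be 2-colored; at least 3 time slots are needed.
3 time slots suffice: Music=1, Logic=2, Geology=1, Chemistry=2, Econ=3. Each listed conflict is separated.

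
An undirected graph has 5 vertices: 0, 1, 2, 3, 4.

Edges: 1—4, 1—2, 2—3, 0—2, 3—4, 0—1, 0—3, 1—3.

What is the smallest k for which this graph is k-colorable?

4

0, 1, 2, 3 form a clique, so at least 4 colors are needed.
A valid assignment using 4 colors: 0=c, 1=b, 2=d, 3=a, 4=c. Every edge joins two different colors.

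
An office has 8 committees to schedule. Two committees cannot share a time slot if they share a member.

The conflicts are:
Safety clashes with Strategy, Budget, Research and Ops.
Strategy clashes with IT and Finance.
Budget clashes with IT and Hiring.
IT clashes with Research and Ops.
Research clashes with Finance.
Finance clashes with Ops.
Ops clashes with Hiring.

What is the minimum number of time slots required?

Finance and Ops conflict, so at least 2 time slots are needed.
2 time slots suffice: time slot 1 → {Strategy, Budget, Research, Ops}; time slot 2 → {Safety, IT, Finance, Hiring}. Every pair that conflicts lands in different time slots.

2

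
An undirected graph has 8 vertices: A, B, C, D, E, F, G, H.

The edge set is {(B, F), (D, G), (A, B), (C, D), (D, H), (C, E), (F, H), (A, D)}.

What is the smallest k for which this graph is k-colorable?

The cycle D-A-B-F-H-D has odd length 5, so it cannot be 2-colored; at least 3 colors are needed.
3 colors suffice: A=2, B=1, C=2, D=1, E=1, F=2, G=2, H=3. Each edge has distinct colors on its endpoints.

3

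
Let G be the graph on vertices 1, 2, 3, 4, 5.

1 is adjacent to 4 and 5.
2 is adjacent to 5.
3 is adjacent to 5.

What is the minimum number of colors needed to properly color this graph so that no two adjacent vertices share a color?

2 and 5 are adjacent, so at least 2 colors are needed.
One proper 2-coloring: 1=b, 2=b, 3=b, 4=a, 5=a. No two adjacent vertices share a color.

2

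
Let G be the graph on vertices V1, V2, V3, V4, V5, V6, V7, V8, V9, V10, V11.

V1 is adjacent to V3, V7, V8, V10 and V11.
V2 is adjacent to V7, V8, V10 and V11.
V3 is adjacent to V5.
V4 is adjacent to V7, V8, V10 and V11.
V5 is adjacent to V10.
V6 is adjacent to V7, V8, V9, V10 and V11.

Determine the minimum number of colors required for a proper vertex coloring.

V1 and V11 are adjacent, so at least 2 colors are needed.
2 colors suffice: color R → {V1, V2, V4, V5, V6}; color B → {V3, V7, V8, V9, V10, V11}. Each edge has distinct colors on its endpoints.

2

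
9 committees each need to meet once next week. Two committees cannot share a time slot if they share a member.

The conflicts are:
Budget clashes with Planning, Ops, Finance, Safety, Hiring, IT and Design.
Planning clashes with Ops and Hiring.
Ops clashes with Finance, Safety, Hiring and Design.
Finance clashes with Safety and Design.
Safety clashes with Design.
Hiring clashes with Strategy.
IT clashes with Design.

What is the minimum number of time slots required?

Budget, Ops, Finance, Safety, Design are mutually in conflict, so at least 5 time slots are needed.
A valid assignment using 5 time slots: Budget=1, Planning=4, Ops=2, Finance=4, Safety=5, Hiring=3, Strategy=1, IT=2, Design=3. Every pair that conflicts lands in different time slots.

5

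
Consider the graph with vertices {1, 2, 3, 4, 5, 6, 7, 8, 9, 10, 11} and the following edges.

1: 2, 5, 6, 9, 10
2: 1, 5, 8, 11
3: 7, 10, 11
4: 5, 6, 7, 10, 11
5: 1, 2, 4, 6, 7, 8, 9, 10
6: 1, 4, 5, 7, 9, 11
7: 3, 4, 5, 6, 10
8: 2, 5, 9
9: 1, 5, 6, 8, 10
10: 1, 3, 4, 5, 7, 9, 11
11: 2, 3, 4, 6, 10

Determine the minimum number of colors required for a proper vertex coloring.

1, 5, 9, 10 are mutually adjacent (a clique of size 4), so at least 4 colors are needed.
4 colors suffice: color red → {5, 11}; color blue → {2, 6, 10}; color green → {3, 4, 9}; color yellow → {1, 7, 8}. No two adjacent vertices share a color.

4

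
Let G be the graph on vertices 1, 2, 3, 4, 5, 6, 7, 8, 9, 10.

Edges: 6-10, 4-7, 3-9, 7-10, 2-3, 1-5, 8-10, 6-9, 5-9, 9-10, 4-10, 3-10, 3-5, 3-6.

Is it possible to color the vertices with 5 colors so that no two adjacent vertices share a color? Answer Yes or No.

Yes

The chromatic number is 4. 3, 6, 9, 10 are pairwise adjacent (a clique of size 4), so at least 4 colors are needed.
A valid assignment using 4 colors: 1=blue, 2=red, 3=blue, 4=green, 5=red, 6=yellow, 7=blue, 8=blue, 9=green, 10=red.
Since 5 ≥ 4, a proper 5-coloring certainly exists.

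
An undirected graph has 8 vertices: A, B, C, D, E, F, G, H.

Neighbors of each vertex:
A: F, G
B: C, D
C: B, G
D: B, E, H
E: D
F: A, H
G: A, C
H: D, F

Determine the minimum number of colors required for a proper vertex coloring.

The cycle B-C-G-A-F-H-D-B has odd length 7, so it cannot be 2-colored; at least 3 colors are needed.
3 colors suffice: color 1 → {A, C, D}; color 2 → {B, E, F, G}; color 3 → {H}. No two adjacent vertices share a color.

3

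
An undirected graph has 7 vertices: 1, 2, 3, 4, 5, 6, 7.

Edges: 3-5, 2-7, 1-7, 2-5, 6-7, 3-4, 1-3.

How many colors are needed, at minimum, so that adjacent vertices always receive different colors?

The cycle 5-2-7-1-3-5 has odd length 5, so it cannot be 2-colored; at least 3 colors are needed.
3 colors suffice: color a → {3, 7}; color b → {1, 2, 4, 6}; color c → {5}. Each edge has distinct colors on its endpoints.

3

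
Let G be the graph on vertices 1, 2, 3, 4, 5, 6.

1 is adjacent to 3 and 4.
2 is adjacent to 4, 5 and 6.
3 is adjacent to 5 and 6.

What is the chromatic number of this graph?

The cycle 4-1-3-6-2-4 has odd length 5, so it cannot be 2-colored; at least 3 colors are needed.
3 colors suffice: 1=c, 2=a, 3=a, 4=b, 5=b, 6=b. No two adjacent vertices share a color.

3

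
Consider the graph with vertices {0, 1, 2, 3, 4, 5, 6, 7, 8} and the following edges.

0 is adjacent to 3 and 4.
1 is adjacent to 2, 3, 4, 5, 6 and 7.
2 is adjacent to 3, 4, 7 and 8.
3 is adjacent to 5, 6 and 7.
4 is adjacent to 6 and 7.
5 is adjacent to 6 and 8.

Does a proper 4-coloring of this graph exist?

The chromatic number is 4. 1, 2, 4, 7 form a clique, so at least 4 colors are needed.
4 colors suffice: color a → {0, 1, 8}; color b → {3, 4}; color c → {2, 6}; color d → {5, 7}.
That is already a proper 4-coloring.

Yes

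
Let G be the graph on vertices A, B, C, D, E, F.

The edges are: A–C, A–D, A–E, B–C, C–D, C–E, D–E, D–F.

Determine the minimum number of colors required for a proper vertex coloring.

4

A, C, D, E are pairwise adjacent (a clique of size 4), so at least 4 colors are needed.
4 colors suffice: color red → {C, F}; color blue → {B, D}; color green → {A}; color yellow → {E}. No two adjacent vertices share a color.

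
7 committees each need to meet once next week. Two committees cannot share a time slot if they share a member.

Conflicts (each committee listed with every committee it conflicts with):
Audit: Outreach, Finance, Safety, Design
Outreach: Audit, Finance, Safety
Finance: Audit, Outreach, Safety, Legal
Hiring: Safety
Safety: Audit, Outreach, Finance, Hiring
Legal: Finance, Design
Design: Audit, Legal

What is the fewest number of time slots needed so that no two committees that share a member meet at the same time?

4

Audit, Outreach, Finance, Safety all conflict with each other, so at least 4 time slots are needed.
4 time slots suffice: time slot 1 → {Finance, Hiring, Design}; time slot 2 → {Audit, Legal}; time slot 3 → {Safety}; time slot 4 → {Outreach}. Every pair that conflicts lands in different time slots.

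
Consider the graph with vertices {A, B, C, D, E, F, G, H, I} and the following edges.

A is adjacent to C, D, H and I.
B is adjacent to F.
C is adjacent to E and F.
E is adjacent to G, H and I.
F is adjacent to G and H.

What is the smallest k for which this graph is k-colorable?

F and H are adjacent, so at least 2 colors are needed.
2 colors suffice: color 1 → {A, E, F}; color 2 → {B, C, D, G, H, I}. No two adjacent vertices share a color.

2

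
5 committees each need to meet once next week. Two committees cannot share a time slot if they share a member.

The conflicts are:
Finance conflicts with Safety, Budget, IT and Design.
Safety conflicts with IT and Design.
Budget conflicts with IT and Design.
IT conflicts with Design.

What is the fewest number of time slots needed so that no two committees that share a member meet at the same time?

Finance, Safety, IT, Design are mutually in conflict, so at least 4 time slots are needed.
A valid assignment using 4 time slots: Finance=2, Safety=4, Budget=4, IT=1, Design=3. No two conflicting committees share a time slot.

4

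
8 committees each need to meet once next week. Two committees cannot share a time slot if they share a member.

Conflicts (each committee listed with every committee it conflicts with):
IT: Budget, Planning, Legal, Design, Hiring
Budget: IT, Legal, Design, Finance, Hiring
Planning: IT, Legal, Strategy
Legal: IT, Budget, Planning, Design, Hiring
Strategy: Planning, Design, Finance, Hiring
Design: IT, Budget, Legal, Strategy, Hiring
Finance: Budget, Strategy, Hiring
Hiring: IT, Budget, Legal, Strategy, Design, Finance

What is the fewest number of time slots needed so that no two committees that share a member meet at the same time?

IT, Budget, Legal, Design, Hiring all conflict with each other, so at least 5 time slots are needed.
5 time slots suffice: time slot 1 → {Planning, Hiring}; time slot 2 → {IT, Strategy}; time slot 3 → {Legal, Finance}; time slot 4 → {Design}; time slot 5 → {Budget}. Each listed conflict is separated.

5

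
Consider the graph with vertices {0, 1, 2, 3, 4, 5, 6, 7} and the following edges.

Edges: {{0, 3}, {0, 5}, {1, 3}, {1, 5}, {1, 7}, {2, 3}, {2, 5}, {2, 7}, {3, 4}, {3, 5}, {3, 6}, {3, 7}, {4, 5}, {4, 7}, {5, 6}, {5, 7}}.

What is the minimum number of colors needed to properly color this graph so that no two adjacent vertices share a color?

2, 3, 5, 7 form a clique, so at least 4 colors are needed.
4 colors suffice: color a → {3}; color b → {5}; color c → {0, 6, 7}; color d → {1, 2, 4}. Each edge has distinct colors on its endpoints.

4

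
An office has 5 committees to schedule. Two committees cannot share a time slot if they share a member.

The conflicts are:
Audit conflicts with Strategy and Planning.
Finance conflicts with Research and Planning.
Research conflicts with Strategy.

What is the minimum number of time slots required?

3

The cycle Audit-Strategy-Research-Finance-Planning-Audit has odd length 5, so it cannot be 2-colored; at least 3 time slots are needed.
A valid assignment using 3 time slots: Audit=3, Finance=2, Research=1, Strategy=2, Planning=1. Every pair that conflicts lands in different time slots.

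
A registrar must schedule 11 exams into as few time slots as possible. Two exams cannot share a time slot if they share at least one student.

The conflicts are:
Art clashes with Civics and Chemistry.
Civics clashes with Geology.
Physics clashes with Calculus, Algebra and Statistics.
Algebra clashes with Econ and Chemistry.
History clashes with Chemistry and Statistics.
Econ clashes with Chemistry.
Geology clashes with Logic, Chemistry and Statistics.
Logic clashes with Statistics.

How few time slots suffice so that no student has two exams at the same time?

Algebra, Econ, Chemistry pairwise conflict, so at least 3 time slots are needed.
Using 3 time slots: Art=2, Civics=1, Physics=2, Calculus=1, Algebra=3, History=2, Econ=2, Geology=2, Logic=3, Chemistry=1, Statistics=1. Every pair that conflicts lands in different time slots.

3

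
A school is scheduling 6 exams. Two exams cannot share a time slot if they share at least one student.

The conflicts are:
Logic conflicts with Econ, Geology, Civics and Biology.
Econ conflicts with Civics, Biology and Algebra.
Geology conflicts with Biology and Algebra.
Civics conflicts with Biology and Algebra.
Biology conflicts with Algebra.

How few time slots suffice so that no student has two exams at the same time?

4

Logic, Econ, Civics, Biology all conflict with each other, so at least 4 time slots are needed.
4 time slots suffice: time slot 1 → {Biology}; time slot 2 → {Logic, Algebra}; time slot 3 → {Econ, Geology}; time slot 4 → {Civics}. No two conflicting exams share a time slot.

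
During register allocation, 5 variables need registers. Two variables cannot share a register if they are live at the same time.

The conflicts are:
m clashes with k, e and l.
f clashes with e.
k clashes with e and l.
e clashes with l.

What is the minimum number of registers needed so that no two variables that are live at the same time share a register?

m, k, e, l are mutually in conflict, so at least 4 registers are needed.
4 registers suffice: register 1 → {e}; register 2 → {m, f}; register 3 → {l}; register 4 → {k}. No two conflicting variables share a register.

4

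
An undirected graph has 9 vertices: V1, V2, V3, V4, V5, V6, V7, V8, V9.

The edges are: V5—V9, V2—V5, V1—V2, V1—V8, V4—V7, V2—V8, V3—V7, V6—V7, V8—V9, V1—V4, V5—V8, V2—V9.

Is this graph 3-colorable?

No

V2, V5, V8, V9 are mutually adjacent (a clique of size 4), so at least 4 colors are needed.
So 3 colors are not enough.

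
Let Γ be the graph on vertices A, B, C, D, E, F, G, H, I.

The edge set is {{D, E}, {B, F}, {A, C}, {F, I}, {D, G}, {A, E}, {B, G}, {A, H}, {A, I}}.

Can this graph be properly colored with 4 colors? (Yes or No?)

The chromatic number is 3. The cycle G-D-E-A-I-F-B-G has odd length 7, so it cannot be 2-colored; at least 3 colors are needed.
3 colors suffice: color 1 → {A, F, G}; color 2 → {B, C, E, H, I}; color 3 → {D}.
Since 4 ≥ 3, a proper 4-coloring certainly exists.

Yes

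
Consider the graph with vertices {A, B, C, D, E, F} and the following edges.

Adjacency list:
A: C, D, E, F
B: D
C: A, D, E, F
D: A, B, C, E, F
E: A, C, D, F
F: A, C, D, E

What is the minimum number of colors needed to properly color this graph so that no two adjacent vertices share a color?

A, C, D, E, F are mutually adjacent (a clique of size 5), so at least 5 colors are needed.
One proper 5-coloring: A=blue, B=blue, C=yellow, D=red, E=green, F=purple. No two adjacent vertices share a color.

5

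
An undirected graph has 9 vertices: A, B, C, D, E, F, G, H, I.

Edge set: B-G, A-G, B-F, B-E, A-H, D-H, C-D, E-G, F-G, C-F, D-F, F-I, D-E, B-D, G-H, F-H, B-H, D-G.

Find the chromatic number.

B, D, F, G, H are mutually adjacent (a clique of size 5), so at least 5 colors are needed.
5 colors suffice: A=1, B=4, C=2, D=1, E=3, F=3, G=2, H=5, I=1. Each edge has distinct colors on its endpoints.

5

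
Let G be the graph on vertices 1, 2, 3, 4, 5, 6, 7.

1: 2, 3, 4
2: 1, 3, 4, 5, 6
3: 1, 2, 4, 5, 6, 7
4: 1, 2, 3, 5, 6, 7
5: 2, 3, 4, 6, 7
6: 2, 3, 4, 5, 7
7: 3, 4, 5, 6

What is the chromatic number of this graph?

5

2, 3, 4, 5, 6 form a clique, so at least 5 colors are needed.
A valid assignment using 5 colors: 1=green, 2=yellow, 3=blue, 4=red, 5=green, 6=purple, 7=yellow. No two adjacent vertices share a color.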